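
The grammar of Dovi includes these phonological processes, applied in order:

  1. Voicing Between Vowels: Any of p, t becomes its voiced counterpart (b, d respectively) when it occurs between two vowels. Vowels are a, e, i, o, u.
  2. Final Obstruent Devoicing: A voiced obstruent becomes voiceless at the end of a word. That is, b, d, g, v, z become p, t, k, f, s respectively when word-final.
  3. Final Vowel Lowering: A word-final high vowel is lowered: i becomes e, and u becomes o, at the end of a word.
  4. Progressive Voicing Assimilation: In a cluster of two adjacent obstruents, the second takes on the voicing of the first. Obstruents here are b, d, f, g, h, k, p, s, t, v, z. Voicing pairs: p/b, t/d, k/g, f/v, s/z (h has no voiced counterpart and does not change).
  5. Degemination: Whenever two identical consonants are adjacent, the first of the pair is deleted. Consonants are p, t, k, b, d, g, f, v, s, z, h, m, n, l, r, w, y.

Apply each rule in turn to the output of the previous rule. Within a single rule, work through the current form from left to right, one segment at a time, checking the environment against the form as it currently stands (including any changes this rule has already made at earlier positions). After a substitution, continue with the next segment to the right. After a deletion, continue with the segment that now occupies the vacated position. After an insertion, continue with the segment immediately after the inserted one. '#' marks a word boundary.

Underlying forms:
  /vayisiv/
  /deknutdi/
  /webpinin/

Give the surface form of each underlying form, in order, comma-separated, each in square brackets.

/vayisiv/:
  1 Voicing Between Vowels: no change — [vayisiv]
  2 Final Obstruent Devoicing: [vayisiv] → [vayisif]
  3 Final Vowel Lowering: no change — [vayisif]
  4 Progressive Voicing Assimilation: no change — [vayisif]
  5 Degemination: no change — [vayisif]
/deknutdi/:
  1 Voicing Between Vowels: no change — [deknutdi]
  2 Final Obstruent Devoicing: no change — [deknutdi]
  3 Final Vowel Lowering: [deknutdi] → [deknutde]
  4 Progressive Voicing Assimilation: [deknutde] → [deknutte]
  5 Degemination: [deknutte] → [deknute]
/webpinin/:
  1 Voicing Between Vowels: no change — [webpinin]
  2 Final Obstruent Devoicing: no change — [webpinin]
  3 Final Vowel Lowering: no change — [webpinin]
  4 Progressive Voicing Assimilation: [webpinin] → [webbinin]
  5 Degemination: [webbinin] → [webinin]

[vayisif], [deknute], [webinin]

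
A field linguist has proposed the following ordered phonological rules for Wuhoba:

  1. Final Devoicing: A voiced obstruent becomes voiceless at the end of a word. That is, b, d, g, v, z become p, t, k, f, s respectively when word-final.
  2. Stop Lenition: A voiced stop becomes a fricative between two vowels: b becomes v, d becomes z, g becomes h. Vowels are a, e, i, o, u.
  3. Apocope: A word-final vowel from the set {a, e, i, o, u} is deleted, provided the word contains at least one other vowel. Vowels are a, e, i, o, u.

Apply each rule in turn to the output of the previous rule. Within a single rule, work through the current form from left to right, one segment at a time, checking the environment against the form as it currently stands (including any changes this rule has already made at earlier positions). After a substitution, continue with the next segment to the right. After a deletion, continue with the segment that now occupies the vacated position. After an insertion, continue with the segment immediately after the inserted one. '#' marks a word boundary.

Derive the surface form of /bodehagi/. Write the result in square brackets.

[bozehah]

1 Final Devoicing: no change — [bodehagi]
2 Stop Lenition: [bodehagi] → [bozehahi]
3 Apocope: [bozehahi] → [bozehah]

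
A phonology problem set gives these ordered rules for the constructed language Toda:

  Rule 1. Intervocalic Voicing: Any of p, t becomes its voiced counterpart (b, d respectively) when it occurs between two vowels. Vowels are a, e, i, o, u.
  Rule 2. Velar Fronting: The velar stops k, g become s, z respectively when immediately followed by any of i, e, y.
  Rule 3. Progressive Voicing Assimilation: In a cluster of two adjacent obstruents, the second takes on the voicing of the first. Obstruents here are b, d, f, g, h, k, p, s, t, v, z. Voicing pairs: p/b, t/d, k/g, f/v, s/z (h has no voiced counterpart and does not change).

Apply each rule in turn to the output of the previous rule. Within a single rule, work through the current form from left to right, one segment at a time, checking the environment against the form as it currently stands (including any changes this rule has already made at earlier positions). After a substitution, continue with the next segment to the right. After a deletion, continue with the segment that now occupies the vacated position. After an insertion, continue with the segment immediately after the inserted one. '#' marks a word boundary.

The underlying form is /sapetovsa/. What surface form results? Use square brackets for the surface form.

Rule 1 Intervocalic Voicing: [sapetovsa] → [sabedovsa]
Rule 2 Velar Fronting: no change — [sabedovsa]
Rule 3 Progressive Voicing Assimilation: [sabedovsa] → [sabedovza]

[sabedovza]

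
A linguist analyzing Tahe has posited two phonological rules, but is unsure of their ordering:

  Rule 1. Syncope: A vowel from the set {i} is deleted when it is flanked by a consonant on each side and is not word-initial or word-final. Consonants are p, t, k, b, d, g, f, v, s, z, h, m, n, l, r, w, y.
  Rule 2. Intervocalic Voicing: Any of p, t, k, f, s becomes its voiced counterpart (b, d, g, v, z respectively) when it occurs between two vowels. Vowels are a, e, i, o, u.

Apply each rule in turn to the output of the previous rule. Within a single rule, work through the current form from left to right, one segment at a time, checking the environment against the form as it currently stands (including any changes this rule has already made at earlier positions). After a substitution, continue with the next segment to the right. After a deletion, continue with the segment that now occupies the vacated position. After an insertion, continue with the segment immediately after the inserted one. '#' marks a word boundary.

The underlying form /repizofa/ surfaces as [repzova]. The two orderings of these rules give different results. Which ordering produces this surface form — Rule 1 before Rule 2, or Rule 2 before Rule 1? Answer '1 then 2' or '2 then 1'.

Order 1 then 2:
  1 Syncope: [repizofa] → [repzofa]
  2 Intervocalic Voicing: [repzofa] → [repzova]
  result: [repzova]
Order 2 then 1:
  2 Intervocalic Voicing: [repizofa] → [rebizova]
  1 Syncope: [rebizova] → [rebzova]
  result: [rebzova]

1 then 2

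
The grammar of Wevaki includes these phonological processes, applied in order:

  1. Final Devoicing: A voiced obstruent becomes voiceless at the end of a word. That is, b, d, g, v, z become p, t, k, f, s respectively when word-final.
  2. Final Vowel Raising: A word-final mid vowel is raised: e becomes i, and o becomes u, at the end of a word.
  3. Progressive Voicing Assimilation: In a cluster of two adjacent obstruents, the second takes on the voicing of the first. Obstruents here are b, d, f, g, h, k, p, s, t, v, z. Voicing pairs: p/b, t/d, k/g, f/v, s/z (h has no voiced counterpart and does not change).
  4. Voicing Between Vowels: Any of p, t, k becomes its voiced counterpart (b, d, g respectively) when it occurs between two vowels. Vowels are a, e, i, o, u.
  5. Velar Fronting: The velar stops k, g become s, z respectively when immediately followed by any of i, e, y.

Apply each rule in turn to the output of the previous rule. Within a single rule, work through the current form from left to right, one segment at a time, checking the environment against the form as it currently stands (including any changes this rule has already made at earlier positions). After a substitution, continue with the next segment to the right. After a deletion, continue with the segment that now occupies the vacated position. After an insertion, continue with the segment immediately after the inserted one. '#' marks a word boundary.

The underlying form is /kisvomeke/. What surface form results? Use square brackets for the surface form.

[sisfomezi]

1 Final Devoicing: no change — [kisvomeke]
2 Final Vowel Raising: [kisvomeke] → [kisvomeki]
3 Progressive Voicing Assimilation: [kisvomeki] → [kisfomeki]
4 Voicing Between Vowels: [kisfomeki] → [kisfomegi]
5 Velar Fronting: [kisfomegi] → [sisfomezi]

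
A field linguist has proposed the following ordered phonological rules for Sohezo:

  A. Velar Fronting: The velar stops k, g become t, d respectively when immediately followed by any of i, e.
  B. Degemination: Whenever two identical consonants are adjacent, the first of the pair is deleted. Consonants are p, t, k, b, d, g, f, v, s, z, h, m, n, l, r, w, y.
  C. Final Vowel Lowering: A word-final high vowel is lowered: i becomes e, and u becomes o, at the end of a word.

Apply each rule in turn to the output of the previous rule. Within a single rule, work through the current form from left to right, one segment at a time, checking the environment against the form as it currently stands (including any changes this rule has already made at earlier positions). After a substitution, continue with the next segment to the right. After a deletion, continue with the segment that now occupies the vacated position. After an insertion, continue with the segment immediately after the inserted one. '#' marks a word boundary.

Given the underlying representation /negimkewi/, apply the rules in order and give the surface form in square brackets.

[nedimtewe]

A Velar Fronting: [negimkewi] → [nedimtewi]
B Degemination: no change — [nedimtewi]
C Final Vowel Lowering: [nedimtewi] → [nedimtewe]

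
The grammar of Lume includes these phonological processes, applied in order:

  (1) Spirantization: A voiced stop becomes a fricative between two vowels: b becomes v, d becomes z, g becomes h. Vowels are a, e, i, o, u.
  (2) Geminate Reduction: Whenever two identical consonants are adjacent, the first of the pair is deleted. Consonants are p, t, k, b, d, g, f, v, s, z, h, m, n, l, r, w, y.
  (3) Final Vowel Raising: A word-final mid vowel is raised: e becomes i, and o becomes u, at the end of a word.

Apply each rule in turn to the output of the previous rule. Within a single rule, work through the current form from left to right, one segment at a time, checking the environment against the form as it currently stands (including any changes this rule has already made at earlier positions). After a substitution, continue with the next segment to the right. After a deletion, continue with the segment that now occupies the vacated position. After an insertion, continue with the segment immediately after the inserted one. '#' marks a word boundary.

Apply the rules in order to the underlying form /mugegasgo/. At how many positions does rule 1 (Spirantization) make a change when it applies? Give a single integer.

(1) Spirantization: [mugegasgo] → [muhehasgo]
(2) Geminate Reduction: no change — [muhehasgo]
(3) Final Vowel Raising: [muhehasgo] → [muhehasgu]
Rule 1 changed 2 position(s).

2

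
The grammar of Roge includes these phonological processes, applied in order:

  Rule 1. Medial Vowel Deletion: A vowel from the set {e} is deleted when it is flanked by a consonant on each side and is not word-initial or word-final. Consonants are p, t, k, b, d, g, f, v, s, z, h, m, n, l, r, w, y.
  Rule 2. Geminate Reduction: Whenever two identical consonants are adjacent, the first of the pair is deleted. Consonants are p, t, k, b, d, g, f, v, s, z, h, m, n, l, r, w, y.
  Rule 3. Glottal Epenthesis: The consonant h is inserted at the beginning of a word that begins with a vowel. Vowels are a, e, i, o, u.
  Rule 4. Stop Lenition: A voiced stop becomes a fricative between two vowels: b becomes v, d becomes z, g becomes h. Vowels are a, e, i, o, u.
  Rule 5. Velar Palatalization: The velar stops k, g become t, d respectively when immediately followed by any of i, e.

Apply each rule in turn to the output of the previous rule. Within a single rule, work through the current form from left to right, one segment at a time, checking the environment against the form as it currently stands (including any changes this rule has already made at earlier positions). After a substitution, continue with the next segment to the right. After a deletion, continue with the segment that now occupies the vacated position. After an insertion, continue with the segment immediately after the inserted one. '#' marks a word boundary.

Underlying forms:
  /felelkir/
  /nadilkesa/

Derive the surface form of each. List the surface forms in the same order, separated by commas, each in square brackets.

/felelkir/:
  Rule 1 Medial Vowel Deletion: [felelkir] → [fllkir]
  Rule 2 Geminate Reduction: [fllkir] → [flkir]
  Rule 3 Glottal Epenthesis: no change — [flkir]
  Rule 4 Stop Lenition: no change — [flkir]
  Rule 5 Velar Palatalization: [flkir] → [fltir]
/nadilkesa/:
  Rule 1 Medial Vowel Deletion: [nadilkesa] → [nadilksa]
  Rule 2 Geminate Reduction: no change — [nadilksa]
  Rule 3 Glottal Epenthesis: no change — [nadilksa]
  Rule 4 Stop Lenition: [nadilksa] → [nazilksa]
  Rule 5 Velar Palatalization: no change — [nazilksa]

[fltir], [nazilksa]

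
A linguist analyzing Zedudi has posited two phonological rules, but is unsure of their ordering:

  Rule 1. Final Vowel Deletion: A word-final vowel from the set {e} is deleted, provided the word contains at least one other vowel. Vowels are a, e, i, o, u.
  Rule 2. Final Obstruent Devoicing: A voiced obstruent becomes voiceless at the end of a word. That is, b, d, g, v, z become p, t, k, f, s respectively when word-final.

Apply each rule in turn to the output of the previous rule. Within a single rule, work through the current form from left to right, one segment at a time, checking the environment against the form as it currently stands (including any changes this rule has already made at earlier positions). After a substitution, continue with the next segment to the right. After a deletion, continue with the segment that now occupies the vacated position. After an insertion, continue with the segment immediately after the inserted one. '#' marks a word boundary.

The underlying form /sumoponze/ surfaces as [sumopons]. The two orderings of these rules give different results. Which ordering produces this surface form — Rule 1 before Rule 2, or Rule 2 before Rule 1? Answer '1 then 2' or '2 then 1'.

Order 1 then 2:
  1 Final Vowel Deletion: [sumoponze] → [sumoponz]
  2 Final Obstruent Devoicing: [sumoponz] → [sumopons]
  result: [sumopons]
Order 2 then 1:
  2 Final Obstruent Devoicing: no change — [sumoponze]
  1 Final Vowel Deletion: [sumoponze] → [sumoponz]
  result: [sumoponz]

1 then 2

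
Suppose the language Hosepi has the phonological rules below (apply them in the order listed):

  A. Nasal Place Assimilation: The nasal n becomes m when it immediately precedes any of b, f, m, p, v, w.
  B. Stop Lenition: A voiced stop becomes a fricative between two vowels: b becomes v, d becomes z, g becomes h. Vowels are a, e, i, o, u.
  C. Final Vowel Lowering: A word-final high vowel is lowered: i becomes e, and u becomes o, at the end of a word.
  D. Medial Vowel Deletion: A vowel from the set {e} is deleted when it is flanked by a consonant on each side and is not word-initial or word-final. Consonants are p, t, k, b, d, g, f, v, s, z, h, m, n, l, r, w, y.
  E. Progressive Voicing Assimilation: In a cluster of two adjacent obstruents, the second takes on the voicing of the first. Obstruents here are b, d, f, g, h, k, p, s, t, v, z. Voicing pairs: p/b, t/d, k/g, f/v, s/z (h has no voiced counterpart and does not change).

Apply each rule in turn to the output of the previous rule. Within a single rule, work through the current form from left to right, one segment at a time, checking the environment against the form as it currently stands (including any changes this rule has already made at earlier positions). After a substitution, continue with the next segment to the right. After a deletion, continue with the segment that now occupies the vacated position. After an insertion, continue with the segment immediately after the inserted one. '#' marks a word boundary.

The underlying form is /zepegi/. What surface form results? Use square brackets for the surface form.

[zbhe]

A Nasal Place Assimilation: no change — [zepegi]
B Stop Lenition: [zepegi] → [zepehi]
C Final Vowel Lowering: [zepehi] → [zepehe]
D Medial Vowel Deletion: [zepehe] → [zphe]
E Progressive Voicing Assimilation: [zphe] → [zbhe]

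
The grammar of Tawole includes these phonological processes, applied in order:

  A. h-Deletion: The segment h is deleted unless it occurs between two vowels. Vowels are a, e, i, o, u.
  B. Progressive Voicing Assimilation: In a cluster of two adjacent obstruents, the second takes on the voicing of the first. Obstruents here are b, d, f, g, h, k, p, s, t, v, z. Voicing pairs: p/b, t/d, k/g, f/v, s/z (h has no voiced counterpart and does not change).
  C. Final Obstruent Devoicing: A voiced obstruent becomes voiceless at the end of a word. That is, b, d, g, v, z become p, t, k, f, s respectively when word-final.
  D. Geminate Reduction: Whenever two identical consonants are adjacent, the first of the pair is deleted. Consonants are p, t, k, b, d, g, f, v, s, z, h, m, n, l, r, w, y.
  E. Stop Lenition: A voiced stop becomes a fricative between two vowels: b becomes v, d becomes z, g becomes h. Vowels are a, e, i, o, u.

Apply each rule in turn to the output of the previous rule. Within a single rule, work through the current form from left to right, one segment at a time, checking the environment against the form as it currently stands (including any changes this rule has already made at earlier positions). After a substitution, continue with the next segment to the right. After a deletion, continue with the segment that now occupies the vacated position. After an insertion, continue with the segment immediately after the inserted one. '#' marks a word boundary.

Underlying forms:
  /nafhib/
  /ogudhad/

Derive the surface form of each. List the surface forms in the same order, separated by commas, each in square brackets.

/nafhib/:
  A h-Deletion: [nafhib] → [nafib]
  B Progressive Voicing Assimilation: no change — [nafib]
  C Final Obstruent Devoicing: [nafib] → [nafip]
  D Geminate Reduction: no change — [nafip]
  E Stop Lenition: no change — [nafip]
/ogudhad/:
  A h-Deletion: [ogudhad] → [ogudad]
  B Progressive Voicing Assimilation: no change — [ogudad]
  C Final Obstruent Devoicing: [ogudad] → [ogudat]
  D Geminate Reduction: no change — [ogudat]
  E Stop Lenition: [ogudat] → [ohuzat]

[nafip], [ohuzat]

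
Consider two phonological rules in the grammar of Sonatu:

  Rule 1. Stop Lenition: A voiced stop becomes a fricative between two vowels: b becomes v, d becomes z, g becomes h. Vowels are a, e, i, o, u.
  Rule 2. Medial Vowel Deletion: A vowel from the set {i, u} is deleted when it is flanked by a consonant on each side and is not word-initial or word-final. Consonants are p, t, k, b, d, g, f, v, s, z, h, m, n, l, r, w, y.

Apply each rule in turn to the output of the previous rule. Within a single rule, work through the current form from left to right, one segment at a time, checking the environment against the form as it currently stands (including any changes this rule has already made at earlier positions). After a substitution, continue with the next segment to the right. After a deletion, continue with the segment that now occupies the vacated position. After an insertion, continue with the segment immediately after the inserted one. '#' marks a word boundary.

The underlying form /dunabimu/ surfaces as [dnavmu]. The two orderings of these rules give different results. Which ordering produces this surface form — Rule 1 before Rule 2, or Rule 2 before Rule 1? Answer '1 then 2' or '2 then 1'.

1 then 2

Order 1 then 2:
  1 Stop Lenition: [dunabimu] → [dunavimu]
  2 Medial Vowel Deletion: [dunavimu] → [dnavmu]
  result: [dnavmu]
Order 2 then 1:
  2 Medial Vowel Deletion: [dunabimu] → [dnabmu]
  1 Stop Lenition: no change — [dnabmu]
  result: [dnabmu]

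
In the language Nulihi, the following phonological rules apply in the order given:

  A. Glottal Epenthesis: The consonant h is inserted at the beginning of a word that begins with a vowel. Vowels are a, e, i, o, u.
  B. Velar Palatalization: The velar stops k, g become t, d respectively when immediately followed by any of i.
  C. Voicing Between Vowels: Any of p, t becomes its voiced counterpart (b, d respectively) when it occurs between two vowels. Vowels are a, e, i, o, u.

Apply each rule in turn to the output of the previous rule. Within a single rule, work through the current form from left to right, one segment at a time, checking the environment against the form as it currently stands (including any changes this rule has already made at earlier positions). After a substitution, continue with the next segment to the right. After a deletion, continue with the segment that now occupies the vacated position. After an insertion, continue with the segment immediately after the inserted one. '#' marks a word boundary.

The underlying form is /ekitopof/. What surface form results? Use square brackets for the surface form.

A Glottal Epenthesis: [ekitopof] → [hekitopof]
B Velar Palatalization: [hekitopof] → [hetitopof]
C Voicing Between Vowels: [hetitopof] → [hedidobof]

[hedidobof]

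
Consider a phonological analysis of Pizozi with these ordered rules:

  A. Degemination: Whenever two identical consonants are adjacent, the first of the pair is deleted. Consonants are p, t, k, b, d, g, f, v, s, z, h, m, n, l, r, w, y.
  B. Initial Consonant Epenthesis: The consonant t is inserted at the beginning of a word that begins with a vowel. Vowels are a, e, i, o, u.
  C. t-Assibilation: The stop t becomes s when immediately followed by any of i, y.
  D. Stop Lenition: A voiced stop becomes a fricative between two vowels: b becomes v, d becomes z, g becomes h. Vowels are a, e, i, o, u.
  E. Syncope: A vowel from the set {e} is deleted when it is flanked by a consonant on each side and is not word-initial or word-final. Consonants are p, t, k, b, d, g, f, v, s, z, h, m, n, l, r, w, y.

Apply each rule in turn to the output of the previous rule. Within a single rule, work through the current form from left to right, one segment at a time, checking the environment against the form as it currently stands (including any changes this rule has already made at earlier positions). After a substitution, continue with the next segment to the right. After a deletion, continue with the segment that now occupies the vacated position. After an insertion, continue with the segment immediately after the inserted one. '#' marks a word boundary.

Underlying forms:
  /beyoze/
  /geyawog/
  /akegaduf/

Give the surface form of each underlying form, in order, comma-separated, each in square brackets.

[byoze], [gyawog], [takhazuf]

/beyoze/:
  A Degemination: no change — [beyoze]
  B Initial Consonant Epenthesis: no change — [beyoze]
  C t-Assibilation: no change — [beyoze]
  D Stop Lenition: no change — [beyoze]
  E Syncope: [beyoze] → [byoze]
/geyawog/:
  A Degemination: no change — [geyawog]
  B Initial Consonant Epenthesis: no change — [geyawog]
  C t-Assibilation: no change — [geyawog]
  D Stop Lenition: no change — [geyawog]
  E Syncope: [geyawog] → [gyawog]
/akegaduf/:
  A Degemination: no change — [akegaduf]
  B Initial Consonant Epenthesis: [akegaduf] → [takegaduf]
  C t-Assibilation: no change — [takegaduf]
  D Stop Lenition: [takegaduf] → [takehazuf]
  E Syncope: [takehazuf] → [takhazuf]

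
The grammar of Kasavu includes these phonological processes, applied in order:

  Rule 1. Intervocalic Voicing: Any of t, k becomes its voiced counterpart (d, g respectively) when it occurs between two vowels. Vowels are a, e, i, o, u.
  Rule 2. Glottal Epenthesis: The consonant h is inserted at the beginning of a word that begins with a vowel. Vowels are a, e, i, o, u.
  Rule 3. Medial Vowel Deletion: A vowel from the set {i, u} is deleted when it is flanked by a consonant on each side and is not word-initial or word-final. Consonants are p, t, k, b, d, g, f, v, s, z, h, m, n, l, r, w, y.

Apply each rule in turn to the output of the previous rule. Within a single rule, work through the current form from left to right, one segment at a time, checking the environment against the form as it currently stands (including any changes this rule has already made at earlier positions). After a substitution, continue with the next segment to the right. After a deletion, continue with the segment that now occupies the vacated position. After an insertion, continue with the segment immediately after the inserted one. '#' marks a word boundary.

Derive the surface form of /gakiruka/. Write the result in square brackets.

Rule 1 Intervocalic Voicing: [gakiruka] → [gagiruga]
Rule 2 Glottal Epenthesis: no change — [gagiruga]
Rule 3 Medial Vowel Deletion: [gagiruga] → [gagrga]

[gagrga]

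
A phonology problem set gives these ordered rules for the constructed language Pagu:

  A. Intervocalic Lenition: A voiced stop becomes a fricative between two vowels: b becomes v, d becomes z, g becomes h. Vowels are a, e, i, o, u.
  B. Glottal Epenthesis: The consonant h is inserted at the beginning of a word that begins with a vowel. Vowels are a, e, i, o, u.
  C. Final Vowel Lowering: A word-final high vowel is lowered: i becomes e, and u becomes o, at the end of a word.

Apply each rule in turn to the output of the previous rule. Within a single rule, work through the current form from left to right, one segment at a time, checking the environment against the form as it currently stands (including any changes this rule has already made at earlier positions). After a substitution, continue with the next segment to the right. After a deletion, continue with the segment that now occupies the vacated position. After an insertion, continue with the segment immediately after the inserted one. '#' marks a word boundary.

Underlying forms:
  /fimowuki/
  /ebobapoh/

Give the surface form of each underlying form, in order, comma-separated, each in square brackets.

[fimowuke], [hevovapoh]

/fimowuki/:
  A Intervocalic Lenition: no change — [fimowuki]
  B Glottal Epenthesis: no change — [fimowuki]
  C Final Vowel Lowering: [fimowuki] → [fimowuke]
/ebobapoh/:
  A Intervocalic Lenition: [ebobapoh] → [evovapoh]
  B Glottal Epenthesis: [evovapoh] → [hevovapoh]
  C Final Vowel Lowering: no change — [hevovapoh]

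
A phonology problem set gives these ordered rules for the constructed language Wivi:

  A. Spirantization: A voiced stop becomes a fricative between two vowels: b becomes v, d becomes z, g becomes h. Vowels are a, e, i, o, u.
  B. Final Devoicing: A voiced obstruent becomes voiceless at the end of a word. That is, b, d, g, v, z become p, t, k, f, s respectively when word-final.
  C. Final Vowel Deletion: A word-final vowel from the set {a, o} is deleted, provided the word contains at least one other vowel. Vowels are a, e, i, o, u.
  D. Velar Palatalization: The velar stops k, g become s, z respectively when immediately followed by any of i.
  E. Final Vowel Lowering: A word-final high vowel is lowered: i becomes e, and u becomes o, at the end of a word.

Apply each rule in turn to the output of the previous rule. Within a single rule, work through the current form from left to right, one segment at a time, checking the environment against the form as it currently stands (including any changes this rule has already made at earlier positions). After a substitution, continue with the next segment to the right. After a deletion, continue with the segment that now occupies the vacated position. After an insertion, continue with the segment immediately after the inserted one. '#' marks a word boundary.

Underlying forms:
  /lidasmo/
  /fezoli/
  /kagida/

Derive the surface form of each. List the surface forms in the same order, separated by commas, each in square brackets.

[lizasm], [fezole], [kahiz]

/lidasmo/:
  A Spirantization: [lidasmo] → [lizasmo]
  B Final Devoicing: no change — [lizasmo]
  C Final Vowel Deletion: [lizasmo] → [lizasm]
  D Velar Palatalization: no change — [lizasm]
  E Final Vowel Lowering: no change — [lizasm]
/fezoli/:
  A Spirantization: no change — [fezoli]
  B Final Devoicing: no change — [fezoli]
  C Final Vowel Deletion: no change — [fezoli]
  D Velar Palatalization: no change — [fezoli]
  E Final Vowel Lowering: [fezoli] → [fezole]
/kagida/:
  A Spirantization: [kagida] → [kahiza]
  B Final Devoicing: no change — [kahiza]
  C Final Vowel Deletion: [kahiza] → [kahiz]
  D Velar Palatalization: no change — [kahiz]
  E Final Vowel Lowering: no change — [kahiz]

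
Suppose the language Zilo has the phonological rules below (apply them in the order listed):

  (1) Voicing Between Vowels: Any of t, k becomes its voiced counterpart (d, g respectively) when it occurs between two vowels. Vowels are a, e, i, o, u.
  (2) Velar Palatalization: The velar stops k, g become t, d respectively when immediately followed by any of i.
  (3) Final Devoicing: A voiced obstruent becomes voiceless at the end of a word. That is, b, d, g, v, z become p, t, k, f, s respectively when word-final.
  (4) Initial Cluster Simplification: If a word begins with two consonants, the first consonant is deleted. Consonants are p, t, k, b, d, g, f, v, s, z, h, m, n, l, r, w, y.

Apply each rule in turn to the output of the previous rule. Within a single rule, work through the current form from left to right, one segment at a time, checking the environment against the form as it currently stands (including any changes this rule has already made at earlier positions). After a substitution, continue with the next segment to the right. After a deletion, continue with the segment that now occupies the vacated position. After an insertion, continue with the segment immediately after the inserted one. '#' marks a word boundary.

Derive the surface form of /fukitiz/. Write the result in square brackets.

[fudidis]

(1) Voicing Between Vowels: [fukitiz] → [fugidiz]
(2) Velar Palatalization: [fugidiz] → [fudidiz]
(3) Final Devoicing: [fudidiz] → [fudidis]
(4) Initial Cluster Simplification: no change — [fudidis]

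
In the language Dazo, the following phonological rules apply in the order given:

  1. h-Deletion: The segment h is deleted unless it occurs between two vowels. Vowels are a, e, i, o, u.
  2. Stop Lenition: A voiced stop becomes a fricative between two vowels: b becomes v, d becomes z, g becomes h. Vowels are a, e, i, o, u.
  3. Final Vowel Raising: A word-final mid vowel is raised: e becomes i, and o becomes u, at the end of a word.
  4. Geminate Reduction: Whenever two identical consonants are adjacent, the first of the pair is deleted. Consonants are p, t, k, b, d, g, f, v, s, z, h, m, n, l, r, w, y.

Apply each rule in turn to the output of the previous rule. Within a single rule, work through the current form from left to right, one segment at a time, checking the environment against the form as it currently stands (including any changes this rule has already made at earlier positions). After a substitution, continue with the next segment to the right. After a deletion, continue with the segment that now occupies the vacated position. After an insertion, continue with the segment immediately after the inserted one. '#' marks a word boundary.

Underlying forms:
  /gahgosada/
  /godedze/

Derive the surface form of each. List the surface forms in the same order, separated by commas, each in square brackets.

[gahosaza], [gozedzi]

/gahgosada/:
  1 h-Deletion: [gahgosada] → [gagosada]
  2 Stop Lenition: [gagosada] → [gahosaza]
  3 Final Vowel Raising: no change — [gahosaza]
  4 Geminate Reduction: no change — [gahosaza]
/godedze/:
  1 h-Deletion: no change — [godedze]
  2 Stop Lenition: [godedze] → [gozedze]
  3 Final Vowel Raising: [gozedze] → [gozedzi]
  4 Geminate Reduction: no change — [gozedzi]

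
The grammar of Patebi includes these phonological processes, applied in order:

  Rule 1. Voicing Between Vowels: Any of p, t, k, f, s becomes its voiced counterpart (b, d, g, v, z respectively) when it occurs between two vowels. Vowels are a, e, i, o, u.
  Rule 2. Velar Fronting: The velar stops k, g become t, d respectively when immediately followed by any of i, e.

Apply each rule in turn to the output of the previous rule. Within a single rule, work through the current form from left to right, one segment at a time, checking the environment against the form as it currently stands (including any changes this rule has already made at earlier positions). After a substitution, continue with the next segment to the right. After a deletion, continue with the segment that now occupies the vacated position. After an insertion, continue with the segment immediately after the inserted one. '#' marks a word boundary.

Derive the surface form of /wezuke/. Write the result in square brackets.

Rule 1 Voicing Between Vowels: [wezuke] → [wezuge]
Rule 2 Velar Fronting: [wezuge] → [wezude]

[wezude]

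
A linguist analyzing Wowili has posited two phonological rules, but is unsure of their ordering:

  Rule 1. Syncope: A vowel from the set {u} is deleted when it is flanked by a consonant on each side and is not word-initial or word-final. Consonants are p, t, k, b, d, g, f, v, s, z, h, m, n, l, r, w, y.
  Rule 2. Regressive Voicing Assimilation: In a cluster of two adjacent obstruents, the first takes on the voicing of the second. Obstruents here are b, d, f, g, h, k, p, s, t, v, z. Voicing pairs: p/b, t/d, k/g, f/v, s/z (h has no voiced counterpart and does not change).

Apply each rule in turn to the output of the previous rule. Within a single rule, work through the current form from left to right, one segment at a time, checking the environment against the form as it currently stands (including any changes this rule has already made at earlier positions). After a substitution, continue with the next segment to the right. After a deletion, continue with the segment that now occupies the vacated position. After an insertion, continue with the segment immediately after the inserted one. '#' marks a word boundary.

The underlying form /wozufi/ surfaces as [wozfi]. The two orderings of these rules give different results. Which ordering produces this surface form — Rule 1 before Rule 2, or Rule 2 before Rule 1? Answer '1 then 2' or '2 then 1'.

Order 1 then 2:
  1 Syncope: [wozufi] → [wozfi]
  2 Regressive Voicing Assimilation: [wozfi] → [wosfi]
  result: [wosfi]
Order 2 then 1:
  2 Regressive Voicing Assimilation: no change — [wozufi]
  1 Syncope: [wozufi] → [wozfi]
  result: [wozfi]

2 then 1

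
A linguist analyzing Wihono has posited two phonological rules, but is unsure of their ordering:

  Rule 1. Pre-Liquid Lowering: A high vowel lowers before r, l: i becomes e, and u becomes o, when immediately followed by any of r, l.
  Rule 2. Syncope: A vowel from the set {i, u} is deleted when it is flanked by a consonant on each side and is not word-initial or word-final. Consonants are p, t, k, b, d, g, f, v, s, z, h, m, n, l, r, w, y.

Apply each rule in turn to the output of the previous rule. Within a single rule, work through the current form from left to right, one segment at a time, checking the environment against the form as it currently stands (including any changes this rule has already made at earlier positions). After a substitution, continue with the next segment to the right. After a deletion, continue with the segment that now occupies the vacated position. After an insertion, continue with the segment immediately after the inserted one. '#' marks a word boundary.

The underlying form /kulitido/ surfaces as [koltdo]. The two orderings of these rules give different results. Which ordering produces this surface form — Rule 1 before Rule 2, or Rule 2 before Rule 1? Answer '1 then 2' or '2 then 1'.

Order 1 then 2:
  1 Pre-Liquid Lowering: [kulitido] → [kolitido]
  2 Syncope: [kolitido] → [koltdo]
  result: [koltdo]
Order 2 then 1:
  2 Syncope: [kulitido] → [kltdo]
  1 Pre-Liquid Lowering: no change — [kltdo]
  result: [kltdo]

1 then 2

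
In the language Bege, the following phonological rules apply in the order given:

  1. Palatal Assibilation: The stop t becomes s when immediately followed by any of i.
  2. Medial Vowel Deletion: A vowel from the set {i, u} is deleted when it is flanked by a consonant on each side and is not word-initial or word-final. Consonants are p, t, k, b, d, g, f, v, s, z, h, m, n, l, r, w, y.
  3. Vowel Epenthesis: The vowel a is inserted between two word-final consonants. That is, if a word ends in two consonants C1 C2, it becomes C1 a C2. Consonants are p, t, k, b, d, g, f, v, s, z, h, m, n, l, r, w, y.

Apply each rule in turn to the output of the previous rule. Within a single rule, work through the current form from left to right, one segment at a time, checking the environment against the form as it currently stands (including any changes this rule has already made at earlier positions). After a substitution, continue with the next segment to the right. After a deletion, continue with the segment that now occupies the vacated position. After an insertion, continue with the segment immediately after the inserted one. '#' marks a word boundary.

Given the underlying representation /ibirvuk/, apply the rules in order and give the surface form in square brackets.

1 Palatal Assibilation: no change — [ibirvuk]
2 Medial Vowel Deletion: [ibirvuk] → [ibrvk]
3 Vowel Epenthesis: [ibrvk] → [ibrvak]

[ibrvak]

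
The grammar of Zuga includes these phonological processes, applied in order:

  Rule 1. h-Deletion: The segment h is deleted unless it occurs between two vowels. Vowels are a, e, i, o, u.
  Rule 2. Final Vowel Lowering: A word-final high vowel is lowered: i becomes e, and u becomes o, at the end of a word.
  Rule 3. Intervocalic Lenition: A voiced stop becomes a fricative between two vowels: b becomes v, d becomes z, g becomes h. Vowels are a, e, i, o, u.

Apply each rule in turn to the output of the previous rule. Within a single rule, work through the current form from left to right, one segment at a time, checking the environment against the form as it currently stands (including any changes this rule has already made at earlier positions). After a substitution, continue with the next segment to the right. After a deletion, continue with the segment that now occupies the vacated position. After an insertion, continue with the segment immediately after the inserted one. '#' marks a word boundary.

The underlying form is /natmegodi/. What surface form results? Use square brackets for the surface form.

Rule 1 h-Deletion: no change — [natmegodi]
Rule 2 Final Vowel Lowering: [natmegodi] → [natmegode]
Rule 3 Intervocalic Lenition: [natmegode] → [natmehoze]

[natmehoze]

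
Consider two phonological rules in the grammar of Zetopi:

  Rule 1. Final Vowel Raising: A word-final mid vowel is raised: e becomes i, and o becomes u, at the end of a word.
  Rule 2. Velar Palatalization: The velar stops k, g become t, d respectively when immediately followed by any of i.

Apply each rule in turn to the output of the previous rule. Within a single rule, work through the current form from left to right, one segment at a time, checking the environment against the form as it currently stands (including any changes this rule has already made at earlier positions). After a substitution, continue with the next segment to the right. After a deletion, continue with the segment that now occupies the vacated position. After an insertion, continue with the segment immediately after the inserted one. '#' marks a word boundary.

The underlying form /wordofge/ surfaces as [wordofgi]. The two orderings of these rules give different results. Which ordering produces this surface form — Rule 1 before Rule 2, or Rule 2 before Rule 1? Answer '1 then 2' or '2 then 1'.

Order 1 then 2:
  1 Final Vowel Raising: [wordofge] → [wordofgi]
  2 Velar Palatalization: [wordofgi] → [wordofdi]
  result: [wordofdi]
Order 2 then 1:
  2 Velar Palatalization: no change — [wordofge]
  1 Final Vowel Raising: [wordofge] → [wordofgi]
  result: [wordofgi]

2 then 1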